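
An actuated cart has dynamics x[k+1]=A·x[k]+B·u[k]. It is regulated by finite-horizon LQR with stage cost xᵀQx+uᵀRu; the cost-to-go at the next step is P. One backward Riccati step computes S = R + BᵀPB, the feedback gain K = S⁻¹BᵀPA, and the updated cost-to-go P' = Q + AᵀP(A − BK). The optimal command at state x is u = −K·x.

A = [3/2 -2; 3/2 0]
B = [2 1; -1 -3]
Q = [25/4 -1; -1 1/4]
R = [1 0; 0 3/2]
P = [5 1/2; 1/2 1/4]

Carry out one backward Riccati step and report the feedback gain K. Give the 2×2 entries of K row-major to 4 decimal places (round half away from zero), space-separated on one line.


BᵀP = [9.5000 0.7500; 3.5000 -0.2500]
S = R + BᵀPB = [1 0; 0 3/2] + [18.2500 7.2500; 7.2500 4.2500] = [19.2500 7.2500; 7.2500 5.7500]
BᵀPA = [15.3750 -19.0000; 4.8750 -7.0000]
K = S⁻¹·BᵀPA = [0.9129 -1.0065; -0.3032 0.0516]
A−BK = [-0.0226 -0.0387; 1.5032 -0.8516]
AᵀP(A−BK) = [1.5048 -1.2774; -1.2774 1.2387]
P' = Q + AᵀP(A−BK) = [7.7548 -2.2774; -2.2774 1.4887]
tr(P') = 9.2435

0.9129 -1.0065 -0.3032 0.0516


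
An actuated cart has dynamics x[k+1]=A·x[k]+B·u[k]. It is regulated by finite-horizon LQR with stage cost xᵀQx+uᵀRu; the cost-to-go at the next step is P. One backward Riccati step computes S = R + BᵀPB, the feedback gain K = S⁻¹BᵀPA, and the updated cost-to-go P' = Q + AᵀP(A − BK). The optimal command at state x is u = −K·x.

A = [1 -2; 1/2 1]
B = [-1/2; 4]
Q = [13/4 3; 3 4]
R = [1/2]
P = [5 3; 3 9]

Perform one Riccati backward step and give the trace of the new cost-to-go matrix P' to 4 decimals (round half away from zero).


BᵀP = [9.5000 34.5000]
S = R + BᵀPB = [1/2] + [133.2500] = [133.7500]
BᵀPA = [26.7500 15.5000]
K = S⁻¹·BᵀPA = [0.2000 0.1159]
A−BK = [1.1000 -1.9421; -0.3000 0.5364]
AᵀP(A−BK) = [4.9000 -8.6000; -8.6000 15.2037]
P' = Q + AᵀP(A−BK) = [8.1500 -5.6000; -5.6000 19.2037]
tr(P') = 27.3537

27.3537


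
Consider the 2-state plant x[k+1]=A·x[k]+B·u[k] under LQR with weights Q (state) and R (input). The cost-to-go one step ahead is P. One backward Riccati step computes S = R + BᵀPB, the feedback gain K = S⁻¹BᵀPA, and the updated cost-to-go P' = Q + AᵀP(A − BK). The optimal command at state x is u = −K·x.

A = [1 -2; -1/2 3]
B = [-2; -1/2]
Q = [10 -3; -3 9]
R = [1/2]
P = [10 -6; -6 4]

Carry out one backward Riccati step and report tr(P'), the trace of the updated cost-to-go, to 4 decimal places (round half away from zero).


BᵀP = [-17.0000 10.0000]
S = R + BᵀPB = [1/2] + [29.0000] = [29.5000]
BᵀPA = [-22.0000 64.0000]
K = S⁻¹·BᵀPA = [-0.7458 2.1695]
A−BK = [-0.4915 2.3390; -0.8729 4.0847]
AᵀP(A−BK) = [0.5932 -2.2712; -2.2712 9.1525]
P' = Q + AᵀP(A−BK) = [10.5932 -5.2712; -5.2712 18.1525]
tr(P') = 28.7458

28.7458


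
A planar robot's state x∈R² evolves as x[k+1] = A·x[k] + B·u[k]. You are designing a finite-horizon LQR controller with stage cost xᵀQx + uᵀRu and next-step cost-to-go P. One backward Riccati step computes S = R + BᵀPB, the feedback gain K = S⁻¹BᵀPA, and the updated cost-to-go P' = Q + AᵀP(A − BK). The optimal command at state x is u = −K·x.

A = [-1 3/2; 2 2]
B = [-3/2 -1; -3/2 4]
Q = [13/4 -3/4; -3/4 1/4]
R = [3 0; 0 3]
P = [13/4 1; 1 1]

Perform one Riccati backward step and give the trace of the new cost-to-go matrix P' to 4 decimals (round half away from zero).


7.2094

BᵀP = [-6.3750 -3.0000; 0.7500 3.0000]
S = R + BᵀPB = [3 0; 0 3] + [14.0625 -5.6250; -5.6250 11.2500] = [17.0625 -5.6250; -5.6250 14.2500]
BᵀPA = [0.3750 -15.5625; 5.2500 7.1250]
K = S⁻¹·BᵀPA = [0.1649 -0.8590; 0.4335 0.1609]
A−BK = [-0.3191 0.3723; 0.5133 0.0678]
AᵀP(A−BK) = [0.9122 -0.3976; -0.3976 2.7972]
P' = Q + AᵀP(A−BK) = [4.1622 -1.1476; -1.1476 3.0472]
tr(P') = 7.2094


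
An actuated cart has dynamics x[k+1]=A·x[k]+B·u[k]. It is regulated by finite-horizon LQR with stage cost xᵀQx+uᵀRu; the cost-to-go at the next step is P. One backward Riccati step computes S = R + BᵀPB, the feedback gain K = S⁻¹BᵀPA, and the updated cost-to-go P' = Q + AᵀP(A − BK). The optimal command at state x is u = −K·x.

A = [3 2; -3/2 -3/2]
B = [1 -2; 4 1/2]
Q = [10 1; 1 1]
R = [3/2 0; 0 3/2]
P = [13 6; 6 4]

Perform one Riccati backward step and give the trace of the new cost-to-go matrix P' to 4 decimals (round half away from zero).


BᵀP = [37.0000 22.0000; -23.0000 -10.0000]
S = R + BᵀPB = [3/2 0; 0 3/2] + [125.0000 -63.0000; -63.0000 41.0000] = [126.5000 -63.0000; -63.0000 42.5000]
BᵀPA = [78.0000 41.0000; -54.0000 -31.0000]
K = S⁻¹·BᵀPA = [-0.0618 -0.1496; -1.3622 -0.9511]
A−BK = [0.3374 0.2473; -0.5716 -0.4261]
AᵀP(A−BK) = [3.2617 2.3056; 2.3056 1.6474]
P' = Q + AᵀP(A−BK) = [13.2617 3.3056; 3.3056 2.6474]
tr(P') = 15.9090

15.9090


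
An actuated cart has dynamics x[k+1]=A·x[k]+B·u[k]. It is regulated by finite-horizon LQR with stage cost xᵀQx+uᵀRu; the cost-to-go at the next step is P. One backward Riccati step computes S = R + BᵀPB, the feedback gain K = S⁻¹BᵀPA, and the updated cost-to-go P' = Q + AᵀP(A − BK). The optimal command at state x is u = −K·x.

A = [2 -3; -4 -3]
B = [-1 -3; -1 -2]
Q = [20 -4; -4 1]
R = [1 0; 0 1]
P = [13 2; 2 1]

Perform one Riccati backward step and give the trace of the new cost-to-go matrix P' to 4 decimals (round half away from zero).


BᵀP = [-15.0000 -3.0000; -43.0000 -8.0000]
S = R + BᵀPB = [1 0; 0 1] + [18.0000 51.0000; 51.0000 145.0000] = [19.0000 51.0000; 51.0000 146.0000]
BᵀPA = [-18.0000 54.0000; -54.0000 153.0000]
K = S⁻¹·BᵀPA = [0.7283 0.4682; -0.6243 0.8844]
A−BK = [0.8555 0.1214; -4.5202 -0.7630]
AᵀP(A−BK) = [15.3988 2.1850; 2.1850 1.4046]
P' = Q + AᵀP(A−BK) = [35.3988 -1.8150; -1.8150 2.4046]
tr(P') = 37.8035

37.8035


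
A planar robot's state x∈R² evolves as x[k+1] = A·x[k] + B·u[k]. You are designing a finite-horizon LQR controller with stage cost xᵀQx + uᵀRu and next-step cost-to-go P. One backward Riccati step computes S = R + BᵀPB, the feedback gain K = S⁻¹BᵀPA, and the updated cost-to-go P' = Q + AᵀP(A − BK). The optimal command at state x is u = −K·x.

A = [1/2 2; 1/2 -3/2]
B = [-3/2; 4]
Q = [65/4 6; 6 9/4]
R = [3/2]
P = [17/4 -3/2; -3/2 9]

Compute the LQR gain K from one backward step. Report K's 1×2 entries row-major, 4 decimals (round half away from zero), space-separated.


0.0748 -0.4745

BᵀP = [-12.3750 38.2500]
S = R + BᵀPB = [3/2] + [171.5625] = [173.0625]
BᵀPA = [12.9375 -82.1250]
K = S⁻¹·BᵀPA = [0.0748 -0.4745]
A−BK = [0.6121 1.2882; 0.2010 0.3982]
AᵀP(A−BK) = [1.5953 3.2644; 3.2644 7.2784]
P' = Q + AᵀP(A−BK) = [17.8453 9.2644; 9.2644 9.5284]
tr(P') = 27.3738


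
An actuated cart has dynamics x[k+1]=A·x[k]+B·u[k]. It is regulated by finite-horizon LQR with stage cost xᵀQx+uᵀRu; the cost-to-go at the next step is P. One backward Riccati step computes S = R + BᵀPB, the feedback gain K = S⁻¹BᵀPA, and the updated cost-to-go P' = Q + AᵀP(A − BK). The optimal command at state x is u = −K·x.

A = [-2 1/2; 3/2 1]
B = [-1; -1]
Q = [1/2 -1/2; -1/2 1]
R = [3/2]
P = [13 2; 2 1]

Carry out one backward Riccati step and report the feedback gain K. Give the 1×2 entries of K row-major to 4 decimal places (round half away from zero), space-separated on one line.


1.3077 -0.5385

BᵀP = [-15.0000 -3.0000]
S = R + BᵀPB = [3/2] + [18.0000] = [19.5000]
BᵀPA = [25.5000 -10.5000]
K = S⁻¹·BᵀPA = [1.3077 -0.5385]
A−BK = [-0.6923 -0.0385; 2.8077 0.4615]
AᵀP(A−BK) = [8.9038 -0.2692; -0.2692 0.5962]
P' = Q + AᵀP(A−BK) = [9.4038 -0.7692; -0.7692 1.5962]
tr(P') = 11.0000


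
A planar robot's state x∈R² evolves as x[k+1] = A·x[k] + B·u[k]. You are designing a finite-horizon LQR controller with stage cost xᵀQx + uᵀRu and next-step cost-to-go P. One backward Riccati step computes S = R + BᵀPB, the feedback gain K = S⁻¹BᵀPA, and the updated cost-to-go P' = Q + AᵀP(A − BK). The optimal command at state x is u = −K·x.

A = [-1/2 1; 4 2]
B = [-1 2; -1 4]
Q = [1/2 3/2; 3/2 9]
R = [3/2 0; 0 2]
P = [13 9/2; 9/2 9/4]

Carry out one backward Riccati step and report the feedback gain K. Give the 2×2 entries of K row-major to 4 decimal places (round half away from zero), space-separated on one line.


BᵀP = [-17.5000 -6.7500; 44.0000 18.0000]
S = R + BᵀPB = [3/2 0; 0 2] + [24.2500 -62.0000; -62.0000 160.0000] = [25.7500 -62.0000; -62.0000 162.0000]
BᵀPA = [-18.2500 -31.0000; 50.0000 80.0000]
K = S⁻¹·BᵀPA = [0.4382 -0.1893; 0.4763 0.4214]
A−BK = [-1.0145 -0.0321; 2.5328 0.1252]
AᵀP(A−BK) = [5.4298 0.4763; 0.4763 0.4214]
P' = Q + AᵀP(A−BK) = [5.9298 1.9763; 1.9763 9.4214]
tr(P') = 15.3511

0.4382 -0.1893 0.4763 0.4214


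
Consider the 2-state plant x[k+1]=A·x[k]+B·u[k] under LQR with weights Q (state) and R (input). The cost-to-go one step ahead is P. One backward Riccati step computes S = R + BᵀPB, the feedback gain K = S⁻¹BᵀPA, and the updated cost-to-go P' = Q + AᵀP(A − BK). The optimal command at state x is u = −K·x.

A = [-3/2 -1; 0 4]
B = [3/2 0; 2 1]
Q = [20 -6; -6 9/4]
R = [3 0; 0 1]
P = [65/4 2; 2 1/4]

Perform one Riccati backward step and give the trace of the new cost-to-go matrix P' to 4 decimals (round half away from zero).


24.6373

BᵀP = [28.3750 3.5000; 2.0000 0.2500]
S = R + BᵀPB = [3 0; 0 1] + [49.5625 3.5000; 3.5000 0.2500] = [52.5625 3.5000; 3.5000 1.2500]
BᵀPA = [-42.5625 -14.3750; -3.0000 -1.0000]
K = S⁻¹·BᵀPA = [-0.7989 -0.2707; -0.1631 -0.0421]
A−BK = [-0.3017 -0.5940; 1.7609 4.5835]
AᵀP(A−BK) = [2.0704 0.7279; 0.7279 0.3169]
P' = Q + AᵀP(A−BK) = [22.0704 -5.2721; -5.2721 2.5669]
tr(P') = 24.6373


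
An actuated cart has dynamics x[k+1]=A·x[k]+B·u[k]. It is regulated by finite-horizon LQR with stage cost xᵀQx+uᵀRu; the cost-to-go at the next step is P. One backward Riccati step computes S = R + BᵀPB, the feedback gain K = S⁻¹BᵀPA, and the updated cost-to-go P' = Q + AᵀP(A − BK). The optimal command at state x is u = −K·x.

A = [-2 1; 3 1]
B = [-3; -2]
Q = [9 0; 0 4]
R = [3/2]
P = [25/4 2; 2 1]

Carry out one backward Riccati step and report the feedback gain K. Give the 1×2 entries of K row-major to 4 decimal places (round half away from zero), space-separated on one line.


0.2507 -0.3586

BᵀP = [-22.7500 -8.0000]
S = R + BᵀPB = [3/2] + [84.2500] = [85.7500]
BᵀPA = [21.5000 -30.7500]
K = S⁻¹·BᵀPA = [0.2507 -0.3586]
A−BK = [-1.2478 -0.0758; 3.5015 0.2828]
AᵀP(A−BK) = [4.6093 0.2099; 0.2099 0.2230]
P' = Q + AᵀP(A−BK) = [13.6093 0.2099; 0.2099 4.2230]
tr(P') = 17.8324


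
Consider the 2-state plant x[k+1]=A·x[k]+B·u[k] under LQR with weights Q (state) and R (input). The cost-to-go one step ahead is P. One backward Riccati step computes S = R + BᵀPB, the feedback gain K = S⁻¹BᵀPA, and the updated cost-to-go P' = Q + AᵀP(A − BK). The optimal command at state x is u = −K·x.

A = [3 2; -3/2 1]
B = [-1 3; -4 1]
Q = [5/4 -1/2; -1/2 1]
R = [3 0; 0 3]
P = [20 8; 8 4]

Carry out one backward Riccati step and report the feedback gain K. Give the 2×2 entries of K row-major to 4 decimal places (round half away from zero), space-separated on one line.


0.3112 -0.1815 0.9277 0.5588

BᵀP = [-52.0000 -24.0000; 68.0000 28.0000]
S = R + BᵀPB = [3 0; 0 3] + [148.0000 -180.0000; -180.0000 232.0000] = [151.0000 -180.0000; -180.0000 235.0000]
BᵀPA = [-120.0000 -128.0000; 162.0000 164.0000]
K = S⁻¹·BᵀPA = [0.3112 -0.1815; 0.9277 0.5588]
A−BK = [0.5280 0.1420; -1.1830 -0.2849]
AᵀP(A−BK) = [4.0522 1.6862; 1.6862 1.1164]
P' = Q + AᵀP(A−BK) = [5.3022 1.1862; 1.1862 2.1164]
tr(P') = 7.4186


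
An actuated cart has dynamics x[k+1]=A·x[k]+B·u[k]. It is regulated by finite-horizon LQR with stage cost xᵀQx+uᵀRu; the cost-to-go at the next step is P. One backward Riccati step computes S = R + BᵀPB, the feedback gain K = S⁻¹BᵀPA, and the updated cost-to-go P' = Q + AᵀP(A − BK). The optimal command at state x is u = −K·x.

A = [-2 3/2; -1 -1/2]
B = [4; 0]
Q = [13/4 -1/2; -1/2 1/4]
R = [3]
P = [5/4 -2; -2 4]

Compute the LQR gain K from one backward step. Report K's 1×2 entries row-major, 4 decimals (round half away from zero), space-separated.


BᵀP = [5.0000 -8.0000]
S = R + BᵀPB = [3] + [20.0000] = [23.0000]
BᵀPA = [-2.0000 11.5000]
K = S⁻¹·BᵀPA = [-0.0870 0.5000]
A−BK = [-1.6522 -0.5000; -1.0000 -0.5000]
AᵀP(A−BK) = [0.8261 0.2500; 0.2500 1.0625]
P' = Q + AᵀP(A−BK) = [4.0761 -0.2500; -0.2500 1.3125]
tr(P') = 5.3886

-0.0870 0.5000


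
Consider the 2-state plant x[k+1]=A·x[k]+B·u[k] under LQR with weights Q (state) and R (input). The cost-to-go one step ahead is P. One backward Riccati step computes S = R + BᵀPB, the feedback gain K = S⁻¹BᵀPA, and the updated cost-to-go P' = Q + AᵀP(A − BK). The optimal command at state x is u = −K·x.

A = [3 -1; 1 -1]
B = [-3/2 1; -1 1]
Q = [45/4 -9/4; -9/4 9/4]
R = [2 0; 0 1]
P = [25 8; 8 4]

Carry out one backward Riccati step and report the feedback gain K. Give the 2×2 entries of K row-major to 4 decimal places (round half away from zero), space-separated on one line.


-1.0175 0.3320 1.0526 -0.5344

BᵀP = [-45.5000 -16.0000; 33.0000 12.0000]
S = R + BᵀPB = [2 0; 0 1] + [84.2500 -61.5000; -61.5000 45.0000] = [86.2500 -61.5000; -61.5000 46.0000]
BᵀPA = [-152.5000 61.5000; 111.0000 -45.0000]
K = S⁻¹·BᵀPA = [-1.0175 0.3320; 1.0526 -0.5344]
A−BK = [0.4211 0.0324; -1.0702 -0.1336]
AᵀP(A−BK) = [4.9825 -1.0526; -1.0526 0.5344]
P' = Q + AᵀP(A−BK) = [16.2325 -3.3026; -3.3026 2.7844]
tr(P') = 19.0169


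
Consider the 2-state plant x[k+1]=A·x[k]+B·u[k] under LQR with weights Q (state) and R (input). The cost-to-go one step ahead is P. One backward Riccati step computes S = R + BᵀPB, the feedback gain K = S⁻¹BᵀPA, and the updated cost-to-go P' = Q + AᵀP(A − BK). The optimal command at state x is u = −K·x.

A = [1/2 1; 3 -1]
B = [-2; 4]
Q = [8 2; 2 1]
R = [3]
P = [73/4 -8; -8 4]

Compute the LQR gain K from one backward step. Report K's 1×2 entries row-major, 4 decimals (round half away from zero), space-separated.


0.2304 -0.3750

BᵀP = [-68.5000 32.0000]
S = R + BᵀPB = [3] + [265.0000] = [268.0000]
BᵀPA = [61.7500 -100.5000]
K = S⁻¹·BᵀPA = [0.2304 -0.3750]
A−BK = [0.9608 0.2500; 2.0784 0.5000]
AᵀP(A−BK) = [2.3347 0.2813; 0.2813 0.5625]
P' = Q + AᵀP(A−BK) = [10.3347 2.2813; 2.2813 1.5625]
tr(P') = 11.8972


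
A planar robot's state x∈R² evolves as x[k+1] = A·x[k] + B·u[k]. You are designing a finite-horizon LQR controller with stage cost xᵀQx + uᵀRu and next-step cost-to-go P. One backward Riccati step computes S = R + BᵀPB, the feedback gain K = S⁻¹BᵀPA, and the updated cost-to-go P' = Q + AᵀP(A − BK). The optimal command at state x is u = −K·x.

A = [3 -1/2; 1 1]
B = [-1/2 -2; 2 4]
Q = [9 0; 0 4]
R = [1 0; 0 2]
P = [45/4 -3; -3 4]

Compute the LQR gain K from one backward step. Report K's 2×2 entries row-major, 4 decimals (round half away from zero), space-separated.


BᵀP = [-11.6250 9.5000; -34.5000 22.0000]
S = R + BᵀPB = [1 0; 0 2] + [24.8125 61.2500; 61.2500 157.0000] = [25.8125 61.2500; 61.2500 159.0000]
BᵀPA = [-25.3750 15.3125; -81.5000 39.2500]
K = S⁻¹·BᵀPA = [2.7146 0.0868; -1.5583 0.2134]
A−BK = [1.2407 -0.0298; 1.8040 -0.0273]
AᵀP(A−BK) = [29.1315 -0.7792; -0.7792 0.1067]
P' = Q + AᵀP(A−BK) = [38.1315 -0.7792; -0.7792 4.1067]
tr(P') = 42.2382

2.7146 0.0868 -1.5583 0.2134


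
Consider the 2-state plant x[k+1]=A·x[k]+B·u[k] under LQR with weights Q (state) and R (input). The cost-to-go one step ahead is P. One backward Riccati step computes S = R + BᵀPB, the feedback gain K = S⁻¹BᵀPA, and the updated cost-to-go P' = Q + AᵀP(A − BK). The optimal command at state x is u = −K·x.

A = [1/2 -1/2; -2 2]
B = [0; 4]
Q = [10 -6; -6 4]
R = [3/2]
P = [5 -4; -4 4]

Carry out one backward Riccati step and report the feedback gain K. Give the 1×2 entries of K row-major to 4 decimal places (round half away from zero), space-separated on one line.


BᵀP = [-16.0000 16.0000]
S = R + BᵀPB = [3/2] + [64.0000] = [65.5000]
BᵀPA = [-40.0000 40.0000]
K = S⁻¹·BᵀPA = [-0.6107 0.6107]
A−BK = [0.5000 -0.5000; 0.4427 -0.4427]
AᵀP(A−BK) = [0.8225 -0.8225; -0.8225 0.8225]
P' = Q + AᵀP(A−BK) = [10.8225 -6.8225; -6.8225 4.8225]
tr(P') = 15.6450

-0.6107 0.6107


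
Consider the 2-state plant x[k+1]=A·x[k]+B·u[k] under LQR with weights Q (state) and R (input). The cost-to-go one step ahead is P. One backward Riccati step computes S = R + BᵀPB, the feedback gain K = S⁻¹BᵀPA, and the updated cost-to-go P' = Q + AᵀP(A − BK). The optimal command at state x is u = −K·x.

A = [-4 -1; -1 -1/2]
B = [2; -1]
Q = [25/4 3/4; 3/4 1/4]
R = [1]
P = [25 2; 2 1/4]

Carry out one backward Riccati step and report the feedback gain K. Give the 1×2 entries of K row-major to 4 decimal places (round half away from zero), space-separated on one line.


-2.0992 -0.5349

BᵀP = [48.0000 3.7500]
S = R + BᵀPB = [1] + [92.2500] = [93.2500]
BᵀPA = [-195.7500 -49.8750]
K = S⁻¹·BᵀPA = [-2.0992 -0.5349]
A−BK = [0.1984 0.0697; -3.0992 -1.0349]
AᵀP(A−BK) = [5.3324 1.4276; 1.4276 0.3867]
P' = Q + AᵀP(A−BK) = [11.5824 2.1776; 2.1776 0.6367]
tr(P') = 12.2192


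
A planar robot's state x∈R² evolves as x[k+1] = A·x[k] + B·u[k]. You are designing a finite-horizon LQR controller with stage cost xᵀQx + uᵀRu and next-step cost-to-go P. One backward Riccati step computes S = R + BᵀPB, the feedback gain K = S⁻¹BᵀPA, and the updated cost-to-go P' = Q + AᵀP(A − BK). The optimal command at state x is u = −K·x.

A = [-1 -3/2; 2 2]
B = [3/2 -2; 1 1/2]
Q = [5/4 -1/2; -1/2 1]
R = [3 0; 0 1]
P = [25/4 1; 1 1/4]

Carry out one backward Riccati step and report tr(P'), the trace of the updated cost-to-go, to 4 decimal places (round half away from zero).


BᵀP = [10.3750 1.7500; -12.0000 -1.8750]
S = R + BᵀPB = [3 0; 0 1] + [17.3125 -19.8750; -19.8750 23.0625] = [20.3125 -19.8750; -19.8750 24.0625]
BᵀPA = [-6.8750 -12.0625; 8.2500 14.2500]
K = S⁻¹·BᵀPA = [-0.0156 -0.0750; 0.3300 0.5302]
A−BK = [-0.3167 -0.3270; 1.8506 1.8099]
AᵀP(A−BK) = [0.4205 0.4847; 0.4847 0.6016]
P' = Q + AᵀP(A−BK) = [1.6705 -0.0153; -0.0153 1.6016]
tr(P') = 3.2721

3.2721


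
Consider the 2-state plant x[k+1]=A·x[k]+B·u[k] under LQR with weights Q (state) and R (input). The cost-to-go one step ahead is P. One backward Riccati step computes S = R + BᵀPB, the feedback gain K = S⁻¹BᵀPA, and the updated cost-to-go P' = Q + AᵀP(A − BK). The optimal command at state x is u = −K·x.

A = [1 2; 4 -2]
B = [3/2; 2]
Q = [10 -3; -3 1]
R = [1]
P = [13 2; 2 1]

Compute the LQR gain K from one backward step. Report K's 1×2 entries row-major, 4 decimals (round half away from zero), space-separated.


BᵀP = [23.5000 5.0000]
S = R + BᵀPB = [1] + [45.2500] = [46.2500]
BᵀPA = [43.5000 37.0000]
K = S⁻¹·BᵀPA = [0.9405 0.8000]
A−BK = [-0.4108 0.8000; 2.1189 -3.6000]
AᵀP(A−BK) = [4.0865 -4.8000; -4.8000 10.4000]
P' = Q + AᵀP(A−BK) = [14.0865 -7.8000; -7.8000 11.4000]
tr(P') = 25.4865

0.9405 0.8000


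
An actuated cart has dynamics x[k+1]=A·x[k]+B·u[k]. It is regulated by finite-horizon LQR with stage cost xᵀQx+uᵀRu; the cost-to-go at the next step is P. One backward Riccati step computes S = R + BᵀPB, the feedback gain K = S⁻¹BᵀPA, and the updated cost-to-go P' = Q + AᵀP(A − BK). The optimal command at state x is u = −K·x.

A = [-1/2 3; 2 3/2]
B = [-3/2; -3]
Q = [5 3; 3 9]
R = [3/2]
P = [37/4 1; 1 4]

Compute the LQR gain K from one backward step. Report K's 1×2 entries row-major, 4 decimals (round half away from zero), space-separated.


-0.2758 -1.0529

BᵀP = [-16.8750 -13.5000]
S = R + BᵀPB = [3/2] + [65.8125] = [67.3125]
BᵀPA = [-18.5625 -70.8750]
K = S⁻¹·BᵀPA = [-0.2758 -1.0529]
A−BK = [-0.9136 1.4206; 1.1727 -1.6588]
AᵀP(A−BK) = [11.1936 -16.1699; -16.1699 26.6240]
P' = Q + AᵀP(A−BK) = [16.1936 -13.1699; -13.1699 35.6240]
tr(P') = 51.8175


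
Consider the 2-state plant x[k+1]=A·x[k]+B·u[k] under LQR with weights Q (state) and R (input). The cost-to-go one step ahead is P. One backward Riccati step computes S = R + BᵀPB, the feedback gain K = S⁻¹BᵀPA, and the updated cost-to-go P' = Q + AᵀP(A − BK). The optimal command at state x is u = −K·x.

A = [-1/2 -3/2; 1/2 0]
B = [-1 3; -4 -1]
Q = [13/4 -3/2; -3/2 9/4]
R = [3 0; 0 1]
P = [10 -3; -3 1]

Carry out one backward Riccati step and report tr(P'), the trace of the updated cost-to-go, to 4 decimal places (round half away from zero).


5.7640

BᵀP = [2.0000 -1.0000; 33.0000 -10.0000]
S = R + BᵀPB = [3 0; 0 1] + [2.0000 7.0000; 7.0000 109.0000] = [5.0000 7.0000; 7.0000 110.0000]
BᵀPA = [-1.5000 -3.0000; -21.5000 -49.5000]
K = S⁻¹·BᵀPA = [-0.0289 0.0329; -0.1936 -0.4521]
A−BK = [0.0519 -0.1108; 0.1906 -0.3204]
AᵀP(A−BK) = [0.0439 0.0793; 0.0793 0.2201]
P' = Q + AᵀP(A−BK) = [3.2939 -1.4207; -1.4207 2.4701]
tr(P') = 5.7640


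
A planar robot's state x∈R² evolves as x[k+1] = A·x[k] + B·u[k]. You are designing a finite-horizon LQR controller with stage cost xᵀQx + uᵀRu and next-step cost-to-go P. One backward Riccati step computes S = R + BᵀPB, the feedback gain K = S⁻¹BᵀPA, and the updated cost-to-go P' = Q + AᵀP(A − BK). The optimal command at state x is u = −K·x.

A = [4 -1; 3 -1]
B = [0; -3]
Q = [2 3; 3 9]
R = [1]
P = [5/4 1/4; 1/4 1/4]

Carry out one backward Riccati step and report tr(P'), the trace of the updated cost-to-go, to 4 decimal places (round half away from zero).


32.0769

BᵀP = [-0.7500 -0.7500]
S = R + BᵀPB = [1] + [2.2500] = [3.2500]
BᵀPA = [-5.2500 1.5000]
K = S⁻¹·BᵀPA = [-1.6154 0.4615]
A−BK = [4.0000 -1.0000; -1.8462 0.3846]
AᵀP(A−BK) = [19.7692 -5.0769; -5.0769 1.3077]
P' = Q + AᵀP(A−BK) = [21.7692 -2.0769; -2.0769 10.3077]
tr(P') = 32.0769


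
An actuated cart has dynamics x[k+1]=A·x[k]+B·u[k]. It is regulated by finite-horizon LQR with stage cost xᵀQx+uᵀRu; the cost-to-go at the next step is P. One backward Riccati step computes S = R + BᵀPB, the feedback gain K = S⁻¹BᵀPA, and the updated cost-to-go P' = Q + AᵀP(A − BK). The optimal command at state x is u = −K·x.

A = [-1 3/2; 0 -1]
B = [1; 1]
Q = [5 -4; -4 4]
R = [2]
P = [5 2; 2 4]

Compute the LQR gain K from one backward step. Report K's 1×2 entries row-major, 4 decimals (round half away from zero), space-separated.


BᵀP = [7.0000 6.0000]
S = R + BᵀPB = [2] + [13.0000] = [15.0000]
BᵀPA = [-7.0000 4.5000]
K = S⁻¹·BᵀPA = [-0.4667 0.3000]
A−BK = [-0.5333 1.2000; 0.4667 -1.3000]
AᵀP(A−BK) = [1.7333 -3.4000; -3.4000 7.9000]
P' = Q + AᵀP(A−BK) = [6.7333 -7.4000; -7.4000 11.9000]
tr(P') = 18.6333

-0.4667 0.3000


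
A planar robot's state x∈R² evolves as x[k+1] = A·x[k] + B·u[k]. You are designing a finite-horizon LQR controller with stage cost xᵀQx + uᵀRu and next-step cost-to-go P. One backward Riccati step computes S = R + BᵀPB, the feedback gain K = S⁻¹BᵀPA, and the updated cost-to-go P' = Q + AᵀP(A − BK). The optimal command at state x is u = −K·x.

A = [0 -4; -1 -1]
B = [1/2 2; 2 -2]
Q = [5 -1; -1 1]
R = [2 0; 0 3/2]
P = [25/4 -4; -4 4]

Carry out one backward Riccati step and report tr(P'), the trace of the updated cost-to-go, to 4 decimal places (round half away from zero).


BᵀP = [-4.8750 6.0000; 20.5000 -16.0000]
S = R + BᵀPB = [2 0; 0 3/2] + [9.5625 -21.7500; -21.7500 73.0000] = [11.5625 -21.7500; -21.7500 74.5000]
BᵀPA = [-6.0000 13.5000; 16.0000 -66.0000]
K = S⁻¹·BᵀPA = [-0.2549 -1.1066; 0.1403 -1.2090]
A−BK = [-0.1532 -1.0287; -0.2095 -1.2047]
AᵀP(A−BK) = [0.2250 0.7040; 0.7040 7.1467]
P' = Q + AᵀP(A−BK) = [5.2250 -0.2960; -0.2960 8.1467]
tr(P') = 13.3717

13.3717


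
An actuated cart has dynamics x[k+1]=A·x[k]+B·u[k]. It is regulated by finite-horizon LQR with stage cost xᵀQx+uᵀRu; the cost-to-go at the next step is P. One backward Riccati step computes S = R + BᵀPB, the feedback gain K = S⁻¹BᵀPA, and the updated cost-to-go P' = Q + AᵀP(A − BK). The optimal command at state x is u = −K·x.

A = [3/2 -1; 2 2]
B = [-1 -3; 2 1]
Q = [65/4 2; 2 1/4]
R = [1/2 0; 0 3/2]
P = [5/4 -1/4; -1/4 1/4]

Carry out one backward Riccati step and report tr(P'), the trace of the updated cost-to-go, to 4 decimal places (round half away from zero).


17.7900

BᵀP = [-1.7500 0.7500; -4.0000 1.0000]
S = R + BᵀPB = [1/2 0; 0 3/2] + [3.2500 6.0000; 6.0000 13.0000] = [3.7500 6.0000; 6.0000 14.5000]
BᵀPA = [-1.1250 3.2500; -4.0000 6.0000]
K = S⁻¹·BᵀPA = [0.4184 0.6054; -0.4490 0.1633]
A−BK = [0.5714 0.0952; 1.6122 0.6259]
AᵀP(A−BK) = [0.9872 0.2092; 0.2092 0.3027]
P' = Q + AᵀP(A−BK) = [17.2372 2.2092; 2.2092 0.5527]
tr(P') = 17.7900


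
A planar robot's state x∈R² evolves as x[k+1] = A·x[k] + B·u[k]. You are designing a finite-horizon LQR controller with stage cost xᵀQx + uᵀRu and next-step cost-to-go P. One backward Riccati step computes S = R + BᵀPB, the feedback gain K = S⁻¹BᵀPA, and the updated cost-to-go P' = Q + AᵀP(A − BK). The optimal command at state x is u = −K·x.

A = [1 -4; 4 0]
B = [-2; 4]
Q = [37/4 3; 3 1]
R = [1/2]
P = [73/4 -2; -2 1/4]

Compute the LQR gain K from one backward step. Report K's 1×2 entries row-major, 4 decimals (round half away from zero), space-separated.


-0.2237 1.6256

BᵀP = [-44.5000 5.0000]
S = R + BᵀPB = [1/2] + [109.0000] = [109.5000]
BᵀPA = [-24.5000 178.0000]
K = S⁻¹·BᵀPA = [-0.2237 1.6256]
A−BK = [0.5525 -0.7489; 4.8950 -6.5023]
AᵀP(A−BK) = [0.7683 -1.1735; -1.1735 2.6484]
P' = Q + AᵀP(A−BK) = [10.0183 1.8265; 1.8265 3.6484]
tr(P') = 13.6667


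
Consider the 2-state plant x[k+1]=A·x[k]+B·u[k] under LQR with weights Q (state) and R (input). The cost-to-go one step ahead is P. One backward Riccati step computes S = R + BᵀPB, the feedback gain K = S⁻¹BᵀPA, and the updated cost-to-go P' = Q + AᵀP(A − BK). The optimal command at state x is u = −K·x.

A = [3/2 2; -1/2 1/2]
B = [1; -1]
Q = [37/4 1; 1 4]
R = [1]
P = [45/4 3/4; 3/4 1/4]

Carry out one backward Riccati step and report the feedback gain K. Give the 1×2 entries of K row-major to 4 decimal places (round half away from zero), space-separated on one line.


BᵀP = [10.5000 0.5000]
S = R + BᵀPB = [1] + [10.0000] = [11.0000]
BᵀPA = [15.5000 21.2500]
K = S⁻¹·BᵀPA = [1.4091 1.9318]
A−BK = [0.0909 0.0682; 0.9091 2.4318]
AᵀP(A−BK) = [2.4091 3.5568; 3.5568 5.5114]
P' = Q + AᵀP(A−BK) = [11.6591 4.5568; 4.5568 9.5114]
tr(P') = 21.1705

1.4091 1.9318


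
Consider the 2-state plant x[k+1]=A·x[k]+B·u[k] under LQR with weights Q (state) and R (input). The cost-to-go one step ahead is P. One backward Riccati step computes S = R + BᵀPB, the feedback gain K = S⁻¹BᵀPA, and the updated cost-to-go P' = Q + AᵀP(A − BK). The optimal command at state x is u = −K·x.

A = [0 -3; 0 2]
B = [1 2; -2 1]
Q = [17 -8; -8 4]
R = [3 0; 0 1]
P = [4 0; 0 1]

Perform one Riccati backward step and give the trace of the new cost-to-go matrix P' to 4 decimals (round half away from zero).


BᵀP = [4.0000 -2.0000; 8.0000 1.0000]
S = R + BᵀPB = [3 0; 0 1] + [8.0000 6.0000; 6.0000 17.0000] = [11.0000 6.0000; 6.0000 18.0000]
BᵀPA = [0.0000 -16.0000; 0.0000 -22.0000]
K = S⁻¹·BᵀPA = [0.0000 -0.9630; 0.0000 -0.9012]
A−BK = [0.0000 -0.2346; 0.0000 0.9753]
AᵀP(A−BK) = [0.0000 0.0000; 0.0000 4.7654]
P' = Q + AᵀP(A−BK) = [17.0000 -8.0000; -8.0000 8.7654]
tr(P') = 25.7654

25.7654


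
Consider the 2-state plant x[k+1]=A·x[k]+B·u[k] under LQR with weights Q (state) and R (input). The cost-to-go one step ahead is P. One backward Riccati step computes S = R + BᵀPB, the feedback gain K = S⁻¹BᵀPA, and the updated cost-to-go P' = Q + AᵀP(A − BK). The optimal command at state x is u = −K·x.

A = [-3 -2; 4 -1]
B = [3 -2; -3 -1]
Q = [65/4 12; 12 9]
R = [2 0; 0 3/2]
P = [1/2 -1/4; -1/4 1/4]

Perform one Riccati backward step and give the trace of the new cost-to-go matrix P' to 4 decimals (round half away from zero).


BᵀP = [2.2500 -1.5000; -0.7500 0.2500]
S = R + BᵀPB = [2 0; 0 3/2] + [11.2500 -3.0000; -3.0000 1.2500] = [13.2500 -3.0000; -3.0000 2.7500]
BᵀPA = [-12.7500 -3.0000; 3.2500 1.2500]
K = S⁻¹·BᵀPA = [-0.9226 -0.1640; 0.1754 0.2756]
A−BK = [0.1185 -0.9567; 1.4077 -1.2164]
AᵀP(A−BK) = [2.1674 0.2631; 0.2631 0.4134]
P' = Q + AᵀP(A−BK) = [18.4174 12.2631; 12.2631 9.4134]
tr(P') = 27.8309

27.8309


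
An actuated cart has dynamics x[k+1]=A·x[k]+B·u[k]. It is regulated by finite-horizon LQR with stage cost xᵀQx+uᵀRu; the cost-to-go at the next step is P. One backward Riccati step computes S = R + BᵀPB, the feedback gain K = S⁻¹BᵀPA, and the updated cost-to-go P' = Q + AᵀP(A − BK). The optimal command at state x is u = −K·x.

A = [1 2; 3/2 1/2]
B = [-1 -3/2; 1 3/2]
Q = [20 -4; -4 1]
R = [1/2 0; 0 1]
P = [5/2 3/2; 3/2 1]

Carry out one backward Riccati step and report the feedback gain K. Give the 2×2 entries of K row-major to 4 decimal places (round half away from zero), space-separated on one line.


-1.1200 -1.4400 -0.8400 -1.0800

BᵀP = [-1.0000 -0.5000; -1.5000 -0.7500]
S = R + BᵀPB = [1/2 0; 0 1] + [0.5000 0.7500; 0.7500 1.1250] = [1.0000 0.7500; 0.7500 2.1250]
BᵀPA = [-1.7500 -2.2500; -2.6250 -3.3750]
K = S⁻¹·BᵀPA = [-1.1200 -1.4400; -0.8400 -1.0800]
A−BK = [-1.3800 -1.0600; 3.8800 3.5600]
AᵀP(A−BK) = [5.0850 5.6450; 5.6450 6.3650]
P' = Q + AᵀP(A−BK) = [25.0850 1.6450; 1.6450 7.3650]
tr(P') = 32.4500


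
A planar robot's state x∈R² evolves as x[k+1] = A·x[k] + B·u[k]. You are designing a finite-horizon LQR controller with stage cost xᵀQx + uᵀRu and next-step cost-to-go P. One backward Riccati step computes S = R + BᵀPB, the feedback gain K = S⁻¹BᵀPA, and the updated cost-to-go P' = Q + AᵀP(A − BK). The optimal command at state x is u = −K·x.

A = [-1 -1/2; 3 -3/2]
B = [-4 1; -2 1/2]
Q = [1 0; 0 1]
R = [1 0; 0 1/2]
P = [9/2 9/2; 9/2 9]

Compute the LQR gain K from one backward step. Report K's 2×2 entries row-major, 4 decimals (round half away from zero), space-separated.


-0.3980 0.3317 0.1990 -0.1658

BᵀP = [-27.0000 -36.0000; 6.7500 9.0000]
S = R + BᵀPB = [1 0; 0 1/2] + [180.0000 -45.0000; -45.0000 11.2500] = [181.0000 -45.0000; -45.0000 11.7500]
BᵀPA = [-81.0000 67.5000; 20.2500 -16.8750]
K = S⁻¹·BᵀPA = [-0.3980 0.3317; 0.1990 -0.1658]
A−BK = [-2.7912 0.9926; 2.1044 -0.7537]
AᵀP(A−BK) = [22.2291 -8.0243; -8.0243 2.9369]
P' = Q + AᵀP(A−BK) = [23.2291 -8.0243; -8.0243 3.9369]
tr(P') = 27.1660


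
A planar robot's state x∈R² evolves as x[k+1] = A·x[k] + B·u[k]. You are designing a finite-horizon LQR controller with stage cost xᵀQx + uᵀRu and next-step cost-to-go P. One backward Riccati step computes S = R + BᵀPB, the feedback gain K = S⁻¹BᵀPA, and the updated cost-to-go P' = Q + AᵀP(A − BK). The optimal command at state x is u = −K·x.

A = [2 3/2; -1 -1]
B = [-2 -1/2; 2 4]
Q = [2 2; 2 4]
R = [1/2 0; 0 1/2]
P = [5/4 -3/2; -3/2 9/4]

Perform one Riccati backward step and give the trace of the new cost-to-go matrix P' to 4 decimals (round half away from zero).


6.5073

BᵀP = [-5.5000 7.5000; -6.6250 9.7500]
S = R + BᵀPB = [1/2 0; 0 1/2] + [26.0000 32.7500; 32.7500 42.3125] = [26.5000 32.7500; 32.7500 42.8125]
BᵀPA = [-18.5000 -15.7500; -23.0000 -19.6875]
K = S⁻¹·BᵀPA = [-0.6258 -0.4766; -0.0585 -0.0953]
A−BK = [0.7191 0.4992; 0.4856 0.3343]
AᵀP(A−BK) = [0.3269 0.2417; 0.2417 0.1804]
P' = Q + AᵀP(A−BK) = [2.3269 2.2417; 2.2417 4.1804]
tr(P') = 6.5073


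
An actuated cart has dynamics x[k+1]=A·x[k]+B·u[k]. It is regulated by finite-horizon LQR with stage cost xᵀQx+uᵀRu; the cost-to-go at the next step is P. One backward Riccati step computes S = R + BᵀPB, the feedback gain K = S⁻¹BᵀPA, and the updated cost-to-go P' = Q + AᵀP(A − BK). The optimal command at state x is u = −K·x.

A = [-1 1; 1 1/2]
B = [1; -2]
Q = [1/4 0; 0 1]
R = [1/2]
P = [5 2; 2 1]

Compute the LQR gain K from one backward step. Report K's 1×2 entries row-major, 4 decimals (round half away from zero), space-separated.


-0.6667 0.6667

BᵀP = [1.0000 0.0000]
S = R + BᵀPB = [1/2] + [1.0000] = [1.5000]
BᵀPA = [-1.0000 1.0000]
K = S⁻¹·BᵀPA = [-0.6667 0.6667]
A−BK = [-0.3333 0.3333; -0.3333 1.8333]
AᵀP(A−BK) = [1.3333 -2.8333; -2.8333 6.5833]
P' = Q + AᵀP(A−BK) = [1.5833 -2.8333; -2.8333 7.5833]
tr(P') = 9.1667


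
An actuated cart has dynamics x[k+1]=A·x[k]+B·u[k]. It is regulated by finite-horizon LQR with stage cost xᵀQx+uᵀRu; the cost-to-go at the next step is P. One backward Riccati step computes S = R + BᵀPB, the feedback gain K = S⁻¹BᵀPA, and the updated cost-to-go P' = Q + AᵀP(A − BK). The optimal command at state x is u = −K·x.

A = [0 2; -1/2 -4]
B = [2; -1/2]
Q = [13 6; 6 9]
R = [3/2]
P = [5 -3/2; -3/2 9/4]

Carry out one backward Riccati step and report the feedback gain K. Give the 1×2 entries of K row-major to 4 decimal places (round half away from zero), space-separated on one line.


BᵀP = [10.7500 -4.1250]
S = R + BᵀPB = [3/2] + [23.5625] = [25.0625]
BᵀPA = [2.0625 38.0000]
K = S⁻¹·BᵀPA = [0.0823 1.5162]
A−BK = [-0.1646 -1.0324; -0.4589 -3.2419]
AᵀP(A−BK) = [0.3928 2.8728; 2.8728 22.3840]
P' = Q + AᵀP(A−BK) = [13.3928 8.8728; 8.8728 31.3840]
tr(P') = 44.7768

0.0823 1.5162


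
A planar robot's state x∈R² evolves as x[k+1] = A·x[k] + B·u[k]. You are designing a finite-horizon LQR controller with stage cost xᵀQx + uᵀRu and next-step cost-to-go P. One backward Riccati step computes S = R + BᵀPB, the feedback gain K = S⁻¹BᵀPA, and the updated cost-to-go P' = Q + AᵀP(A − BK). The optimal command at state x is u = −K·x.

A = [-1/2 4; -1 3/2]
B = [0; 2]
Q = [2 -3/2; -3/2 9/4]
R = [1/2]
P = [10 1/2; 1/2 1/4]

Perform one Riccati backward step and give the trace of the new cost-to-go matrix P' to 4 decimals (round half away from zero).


BᵀP = [1.0000 0.5000]
S = R + BᵀPB = [1/2] + [1.0000] = [1.5000]
BᵀPA = [-1.0000 4.7500]
K = S⁻¹·BᵀPA = [-0.6667 3.1667]
A−BK = [-0.5000 4.0000; 0.3333 -4.8333]
AᵀP(A−BK) = [2.5833 -19.5833; -19.5833 151.5208]
P' = Q + AᵀP(A−BK) = [4.5833 -21.0833; -21.0833 153.7708]
tr(P') = 158.3542

158.3542


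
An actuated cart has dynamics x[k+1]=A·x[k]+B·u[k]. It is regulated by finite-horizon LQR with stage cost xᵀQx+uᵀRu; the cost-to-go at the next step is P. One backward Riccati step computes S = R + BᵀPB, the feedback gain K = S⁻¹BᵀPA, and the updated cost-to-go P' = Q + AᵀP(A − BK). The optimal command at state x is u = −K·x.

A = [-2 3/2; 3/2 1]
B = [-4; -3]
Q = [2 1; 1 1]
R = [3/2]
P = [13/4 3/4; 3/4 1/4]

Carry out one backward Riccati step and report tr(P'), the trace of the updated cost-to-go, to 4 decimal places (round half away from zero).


BᵀP = [-15.2500 -3.7500]
S = R + BᵀPB = [3/2] + [72.2500] = [73.7500]
BᵀPA = [24.8750 -26.6250]
K = S⁻¹·BᵀPA = [0.3373 -0.3610]
A−BK = [-0.6508 0.0559; 2.5119 -0.0831]
AᵀP(A−BK) = [0.6725 -0.2072; -0.2072 0.2004]
P' = Q + AᵀP(A−BK) = [2.6725 0.7928; 0.7928 1.2004]
tr(P') = 3.8729

3.8729


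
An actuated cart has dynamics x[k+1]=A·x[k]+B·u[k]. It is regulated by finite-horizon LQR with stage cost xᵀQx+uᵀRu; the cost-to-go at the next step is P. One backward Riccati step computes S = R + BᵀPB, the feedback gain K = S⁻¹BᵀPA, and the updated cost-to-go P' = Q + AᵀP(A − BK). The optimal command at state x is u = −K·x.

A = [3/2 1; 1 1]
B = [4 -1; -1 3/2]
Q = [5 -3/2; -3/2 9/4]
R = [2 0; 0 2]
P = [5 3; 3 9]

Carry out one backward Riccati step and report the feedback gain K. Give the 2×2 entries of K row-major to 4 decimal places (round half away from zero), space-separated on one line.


BᵀP = [17.0000 3.0000; -0.5000 10.5000]
S = R + BᵀPB = [2 0; 0 2] + [65.0000 -12.5000; -12.5000 16.2500] = [67.0000 -12.5000; -12.5000 18.2500]
BᵀPA = [28.5000 20.0000; 9.7500 10.0000]
K = S⁻¹·BᵀPA = [0.6020 0.4594; 0.9466 0.8626]
A−BK = [0.0387 0.0248; 0.1821 0.1655]
AᵀP(A−BK) = [2.8650 2.4951; 2.4951 2.1847]
P' = Q + AᵀP(A−BK) = [7.8650 0.9951; 0.9951 4.4347]
tr(P') = 12.2997

0.6020 0.4594 0.9466 0.8626


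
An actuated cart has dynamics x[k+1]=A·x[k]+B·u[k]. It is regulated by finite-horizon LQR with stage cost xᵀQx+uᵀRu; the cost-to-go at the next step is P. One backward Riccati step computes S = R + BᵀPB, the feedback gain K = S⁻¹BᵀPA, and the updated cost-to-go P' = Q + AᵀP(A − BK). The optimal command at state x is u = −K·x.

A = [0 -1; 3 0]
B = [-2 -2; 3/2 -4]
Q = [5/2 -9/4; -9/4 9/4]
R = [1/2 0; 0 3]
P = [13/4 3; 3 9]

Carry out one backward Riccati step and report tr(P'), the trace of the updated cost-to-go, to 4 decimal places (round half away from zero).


5.8948

BᵀP = [-2.0000 7.5000; -18.5000 -42.0000]
S = R + BᵀPB = [1/2 0; 0 3] + [15.2500 -26.0000; -26.0000 205.0000] = [15.7500 -26.0000; -26.0000 208.0000]
BᵀPA = [22.5000 2.0000; -126.0000 18.5000]
K = S⁻¹·BᵀPA = [0.5400 0.3450; -0.5383 0.1321]
A−BK = [0.0035 -0.0459; 0.0369 0.0108]
AᵀP(A−BK) = [1.0281 -0.1220; -0.1220 0.1168]
P' = Q + AᵀP(A−BK) = [3.5281 -2.3720; -2.3720 2.3668]
tr(P') = 5.8948


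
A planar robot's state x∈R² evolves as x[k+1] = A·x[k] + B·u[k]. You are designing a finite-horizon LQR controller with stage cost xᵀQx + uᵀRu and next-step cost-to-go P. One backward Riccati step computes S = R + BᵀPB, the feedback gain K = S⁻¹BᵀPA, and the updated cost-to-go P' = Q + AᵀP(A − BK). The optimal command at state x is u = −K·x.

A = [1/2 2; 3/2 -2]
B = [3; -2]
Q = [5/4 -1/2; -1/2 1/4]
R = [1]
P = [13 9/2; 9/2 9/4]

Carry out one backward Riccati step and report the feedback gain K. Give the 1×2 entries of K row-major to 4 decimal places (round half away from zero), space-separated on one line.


0.3904 0.5753

BᵀP = [30.0000 9.0000]
S = R + BᵀPB = [1] + [72.0000] = [73.0000]
BᵀPA = [28.5000 42.0000]
K = S⁻¹·BᵀPA = [0.3904 0.5753]
A−BK = [-0.6712 0.2740; 2.2808 -0.8493]
AᵀP(A−BK) = [3.9358 -1.1473; -1.1473 0.8356]
P' = Q + AᵀP(A−BK) = [5.1858 -1.6473; -1.6473 1.0856]
tr(P') = 6.2714


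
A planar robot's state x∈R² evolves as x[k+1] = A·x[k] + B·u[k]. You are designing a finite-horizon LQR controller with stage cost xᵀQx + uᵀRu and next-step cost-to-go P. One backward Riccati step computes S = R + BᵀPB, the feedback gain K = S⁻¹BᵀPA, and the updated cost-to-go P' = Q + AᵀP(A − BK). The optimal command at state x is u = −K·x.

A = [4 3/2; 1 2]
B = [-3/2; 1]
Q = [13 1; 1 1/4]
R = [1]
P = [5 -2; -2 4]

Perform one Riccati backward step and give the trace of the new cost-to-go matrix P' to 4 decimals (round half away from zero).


BᵀP = [-9.5000 7.0000]
S = R + BᵀPB = [1] + [21.2500] = [22.2500]
BᵀPA = [-31.0000 -0.2500]
K = S⁻¹·BᵀPA = [-1.3933 -0.0112]
A−BK = [1.9101 1.4831; 2.3933 2.0112]
AᵀP(A−BK) = [24.8090 18.6517; 18.6517 15.2472]
P' = Q + AᵀP(A−BK) = [37.8090 19.6517; 19.6517 15.4972]
tr(P') = 53.3062

53.3062


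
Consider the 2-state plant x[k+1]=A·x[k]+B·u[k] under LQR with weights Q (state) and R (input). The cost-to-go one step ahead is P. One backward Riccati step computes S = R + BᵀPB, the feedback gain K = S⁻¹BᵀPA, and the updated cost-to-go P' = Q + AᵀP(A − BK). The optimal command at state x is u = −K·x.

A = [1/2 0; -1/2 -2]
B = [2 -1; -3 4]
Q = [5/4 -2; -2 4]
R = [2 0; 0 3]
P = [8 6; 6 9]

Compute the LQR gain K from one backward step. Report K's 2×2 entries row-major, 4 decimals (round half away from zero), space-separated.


BᵀP = [-2.0000 -15.0000; 16.0000 30.0000]
S = R + BᵀPB = [2 0; 0 3] + [41.0000 -58.0000; -58.0000 104.0000] = [43.0000 -58.0000; -58.0000 107.0000]
BᵀPA = [6.5000 30.0000; -7.0000 -60.0000]
K = S⁻¹·BᵀPA = [0.2340 -0.2183; 0.0614 -0.6791]
A−BK = [0.0934 -0.2425; -0.0437 0.0614]
AᵀP(A−BK) = [0.1589 -0.3347; -0.3347 1.8044]
P' = Q + AᵀP(A−BK) = [1.4089 -2.3347; -2.3347 5.8044]
tr(P') = 7.2132

0.2340 -0.2183 0.0614 -0.6791
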